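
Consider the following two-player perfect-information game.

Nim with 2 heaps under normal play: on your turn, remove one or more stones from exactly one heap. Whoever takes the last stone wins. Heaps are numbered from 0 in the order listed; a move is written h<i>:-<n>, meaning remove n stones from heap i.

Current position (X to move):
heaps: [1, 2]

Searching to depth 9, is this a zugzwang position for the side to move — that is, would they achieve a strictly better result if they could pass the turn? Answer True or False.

zugzwang((1,2), X) = False

[(1,2)] X move#1: h0:-1:-1/(0,2), h1:-1:+1/(1,1)*, h1:-2:-1/(1,0)
[(1,1)] O move#2: h0:-1:-1/(0,1)*, h1:-1:-1/(1,0)
[(0,1)] X move#3: h1:-1:+1/(0,0)*
[(0,0)] end (terminal -1, O#4); searched (1,2) to 9
pass branch (O moves first from the same position):
  | [(1,2)] O move#1: h0:-1:-1/(0,2), h1:-1:+1/(1,1)*, h1:-2:-1/(1,0)
  | [(1,1)] X move#2: h0:-1:-1/(0,1)*, h1:-1:-1/(1,0)
  | [(0,1)] O move#3: h1:-1:+1/(0,0)*
  | [(0,0)] end (terminal -1, X#4); searched (1,2) to 9
X moving scores +1; X passing scores -1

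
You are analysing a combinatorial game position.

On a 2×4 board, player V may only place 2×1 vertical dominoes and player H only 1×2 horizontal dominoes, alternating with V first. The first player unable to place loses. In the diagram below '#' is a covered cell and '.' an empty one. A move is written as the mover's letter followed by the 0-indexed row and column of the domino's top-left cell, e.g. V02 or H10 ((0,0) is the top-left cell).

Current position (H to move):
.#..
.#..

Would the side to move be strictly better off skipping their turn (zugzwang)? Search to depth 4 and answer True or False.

zugzwang(.#../.#.., H) = False

[.#../.#..] H move#1: H02:+1/.###/.#..*, H12:+1/.#../.###
[.###/.#..] V move#2: V00:-1/####/##..*
[####/##..] H move#3: H12:+1/####/####*
[####/####] end (terminal -1, V#4); searched .#../.#.. to 4
suppose H passes — search the same position with V to move:
pass> [.#../.#..] V move#1: V00:-1/##../##.., V02:+1/.##./.##.*, V03:+1/.#.#/.#.#
pass> [.##./.##.] end (terminal -1, H#2); searched .#../.#.. to 4
for H: play +1, pass -1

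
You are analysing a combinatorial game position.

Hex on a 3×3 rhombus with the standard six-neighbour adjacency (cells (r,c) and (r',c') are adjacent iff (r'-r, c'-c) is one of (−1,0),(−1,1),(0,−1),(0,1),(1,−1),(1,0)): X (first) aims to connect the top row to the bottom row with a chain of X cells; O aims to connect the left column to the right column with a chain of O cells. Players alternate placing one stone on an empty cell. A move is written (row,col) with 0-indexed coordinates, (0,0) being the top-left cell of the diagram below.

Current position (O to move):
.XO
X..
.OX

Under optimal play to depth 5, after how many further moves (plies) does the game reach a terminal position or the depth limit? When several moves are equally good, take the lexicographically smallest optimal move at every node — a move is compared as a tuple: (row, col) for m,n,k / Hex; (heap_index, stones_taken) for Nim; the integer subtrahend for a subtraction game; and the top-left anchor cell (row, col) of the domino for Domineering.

PV length from [.XO/X../.OX]: 3 plies

[.XO/X../.OX] O move#1: (0,0):-1/OXO/X../.OX, (1,1):-1/.XO/XO./.OX, (1,2):-1/.XO/X.O/.OX, (2,0):+1/.XO/X../OOX*
[.XO/X../OOX] X move#2: (0,0):-1/XXO/X../OOX*, (1,1):-1/.XO/XX./OOX, (1,2):-1/.XO/X.X/OOX
[XXO/X../OOX] O move#3: (1,1):+1/XXO/XO./OOX*, (1,2):+1/XXO/X.O/OOX
[XXO/XO./OOX] end (terminal -1, X#4); searched .XO/X../.OX to 5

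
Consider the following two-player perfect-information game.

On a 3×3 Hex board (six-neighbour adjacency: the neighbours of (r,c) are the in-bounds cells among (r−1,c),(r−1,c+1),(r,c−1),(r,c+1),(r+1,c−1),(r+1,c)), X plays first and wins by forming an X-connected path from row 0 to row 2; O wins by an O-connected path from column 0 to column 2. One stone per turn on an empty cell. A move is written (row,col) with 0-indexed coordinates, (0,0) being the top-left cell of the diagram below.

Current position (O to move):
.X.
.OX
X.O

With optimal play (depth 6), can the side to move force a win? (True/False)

[.X./.OX/X.O] O move#1: (0,0):-1/OX./.OX/X.O, (0,2):-1/.XO/.OX/X.O, (1,0):+1/.X./OOX/X.O*, (2,1):-1/.X./.OX/XOO
[.X./OOX/X.O] X move#2: (0,0):-1/XX./OOX/X.O*, (0,2):-1/.XX/OOX/X.O, (2,1):-1/.X./OOX/XXO
[XX./OOX/X.O] O move#3: (0,2):+1/XXO/OOX/X.O*, (2,1):+1/XX./OOX/XOO
[XXO/OOX/X.O] end (terminal -1, X#4); searched .X./.OX/X.O to 6

O winning at [.X./.OX/X.O]: True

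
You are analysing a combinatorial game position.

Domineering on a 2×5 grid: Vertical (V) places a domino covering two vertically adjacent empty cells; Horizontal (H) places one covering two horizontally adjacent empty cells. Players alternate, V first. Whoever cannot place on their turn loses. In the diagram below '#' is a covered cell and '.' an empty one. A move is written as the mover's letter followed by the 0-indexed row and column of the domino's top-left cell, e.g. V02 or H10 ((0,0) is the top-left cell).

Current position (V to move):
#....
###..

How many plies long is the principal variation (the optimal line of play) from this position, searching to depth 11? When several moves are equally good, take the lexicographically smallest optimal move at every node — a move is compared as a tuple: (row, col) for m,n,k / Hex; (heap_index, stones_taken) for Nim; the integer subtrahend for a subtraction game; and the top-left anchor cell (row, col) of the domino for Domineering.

p1 V@[#..../###..]: V03[#..#./####.]+1* V04[#...#/###.#]-1
p2 H@[#..#./####.]: H01[####./####.]-1*
p3 V@[####./####.]: V04[#####/#####]+1*
p4 H@[#####/#####] terminal -1; root [#..../###..] d11

PV length from [#..../###..]: 3 plies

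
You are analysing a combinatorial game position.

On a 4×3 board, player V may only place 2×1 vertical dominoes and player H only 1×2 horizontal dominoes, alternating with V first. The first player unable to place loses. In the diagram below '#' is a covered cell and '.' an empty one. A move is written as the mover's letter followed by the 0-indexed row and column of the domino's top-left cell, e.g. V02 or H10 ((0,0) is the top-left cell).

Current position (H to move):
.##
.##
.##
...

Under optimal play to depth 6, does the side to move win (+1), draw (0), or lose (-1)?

[.##/.##/.##/...] H move#1: H30:-1/.##/.##/.##/##.*, H31:-1/.##/.##/.##/.##
[.##/.##/.##/##.] V move#2: V00:+1/###/###/.##/##.*, V10:+1/.##/###/###/##.
[###/###/.##/##.] end (terminal -1, H#3); searched .##/.##/.##/... to 6

value(.##/.##/.##/..., H) = -1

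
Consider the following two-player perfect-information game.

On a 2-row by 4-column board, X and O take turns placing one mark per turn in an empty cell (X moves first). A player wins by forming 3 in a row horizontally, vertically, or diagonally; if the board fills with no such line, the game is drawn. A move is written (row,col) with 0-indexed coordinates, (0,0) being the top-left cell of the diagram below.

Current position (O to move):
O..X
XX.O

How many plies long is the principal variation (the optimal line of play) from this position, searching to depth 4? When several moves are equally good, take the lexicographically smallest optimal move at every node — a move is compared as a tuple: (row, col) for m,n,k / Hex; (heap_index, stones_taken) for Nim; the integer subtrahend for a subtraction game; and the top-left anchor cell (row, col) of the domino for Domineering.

p1 O@[O..X/XX.O]: (0,1)[OO.X/XX.O]-1 (0,2)[O.OX/XX.O]-1 (1,2)[O..X/XXOO]+0*
p2 X@[O..X/XXOO]: (0,1)[OX.X/XXOO]+0* (0,2)[O.XX/XXOO]+0
p3 O@[OX.X/XXOO]: (0,2)[OXOX/XXOO]+0*
p4 X@[OXOX/XXOO] terminal +0; root [O..X/XX.O] d4

PV length from [O..X/XX.O]: 3 plies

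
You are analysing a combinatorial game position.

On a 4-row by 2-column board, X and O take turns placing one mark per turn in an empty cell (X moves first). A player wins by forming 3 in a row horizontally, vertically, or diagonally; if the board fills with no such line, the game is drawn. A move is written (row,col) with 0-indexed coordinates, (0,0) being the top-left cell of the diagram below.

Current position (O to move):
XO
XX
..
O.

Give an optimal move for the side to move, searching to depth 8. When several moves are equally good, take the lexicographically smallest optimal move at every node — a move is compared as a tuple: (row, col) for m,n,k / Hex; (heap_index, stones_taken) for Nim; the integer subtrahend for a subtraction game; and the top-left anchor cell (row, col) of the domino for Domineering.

O's best at [XO/XX/../O.]: (2,0)

[XO/XX/../O.] O move#1: (2,0):+0/XO/XX/O./O.*, (2,1):-1/XO/XX/.O/O., (3,1):-1/XO/XX/../OO
[XO/XX/O./O.] X move#2: (2,1):+0/XO/XX/OX/O.*, (3,1):+0/XO/XX/O./OX
[XO/XX/OX/O.] O move#3: (3,1):+0/XO/XX/OX/OO*
[XO/XX/OX/OO] end (terminal +0, X#4); searched XO/XX/../O. to 8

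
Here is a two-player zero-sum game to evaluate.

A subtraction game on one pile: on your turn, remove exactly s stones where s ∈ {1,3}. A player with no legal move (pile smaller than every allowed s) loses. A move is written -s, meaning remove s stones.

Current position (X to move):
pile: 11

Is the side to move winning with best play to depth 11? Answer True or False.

X winning at [11]: True

ply 1, X at 11 | -1=+1→10*; -3=+1→8
ply 2, O at 10 | -1=-1→9*; -3=-1→7
ply 3, X at 9 | -1=+1→8*; -3=+1→6
ply 4, O at 8 | -1=-1→7*; -3=-1→5
ply 5, X at 7 | -1=+1→6*; -3=+1→4
ply 6, O at 6 | -1=-1→5*; -3=-1→3
ply 7, X at 5 | -1=+1→4*; -3=+1→2
ply 8, O at 4 | -1=-1→3*; -3=-1→1
ply 9, X at 3 | -1=+1→2*; -3=+1→0
ply 10, O at 2 | -1=-1→1*
ply 11, X at 1 | -1=+1→0*
ply 12: 0 is terminal -1 (O); from 11 depth 11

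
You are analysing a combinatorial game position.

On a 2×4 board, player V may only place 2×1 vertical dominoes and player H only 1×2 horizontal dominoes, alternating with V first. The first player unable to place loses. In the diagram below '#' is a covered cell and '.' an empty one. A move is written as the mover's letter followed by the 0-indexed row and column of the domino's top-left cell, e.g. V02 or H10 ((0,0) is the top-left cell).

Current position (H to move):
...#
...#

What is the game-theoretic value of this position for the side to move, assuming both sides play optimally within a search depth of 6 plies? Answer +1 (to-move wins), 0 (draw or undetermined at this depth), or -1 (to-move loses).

[...#/...#] H move#1: H00:+1/##.#/...#*, H01:+1/.###/...#, H10:+1/...#/##.#, H11:+1/...#/.###
[##.#/...#] V move#2: V02:-1/####/..##*
[####/..##] H move#3: H10:+1/####/####*
[####/####] end (terminal -1, V#4); searched ...#/...# to 6

value(...#/...#, H) = +1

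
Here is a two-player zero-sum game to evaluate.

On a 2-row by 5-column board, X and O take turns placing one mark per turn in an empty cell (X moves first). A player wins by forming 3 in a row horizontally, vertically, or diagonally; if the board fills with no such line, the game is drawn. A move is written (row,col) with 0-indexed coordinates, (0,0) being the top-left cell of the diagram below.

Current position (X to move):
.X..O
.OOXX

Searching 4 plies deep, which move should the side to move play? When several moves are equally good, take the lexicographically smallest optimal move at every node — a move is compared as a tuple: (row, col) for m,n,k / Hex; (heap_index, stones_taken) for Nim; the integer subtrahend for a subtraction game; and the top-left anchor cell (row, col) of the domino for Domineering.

ply 1, X at .X..O/.OOXX | (0,0)=-1→XX..O/.OOXX; (0,2)=-1→.XX.O/.OOXX; (0,3)=-1→.X.XO/.OOXX; (1,0)=+0→.X..O/XOOXX*
ply 2, O at .X..O/XOOXX | (0,0)=+0→OX..O/XOOXX*; (0,2)=+0→.XO.O/XOOXX; (0,3)=+0→.X.OO/XOOXX
ply 3, X at OX..O/XOOXX | (0,2)=+0→OXX.O/XOOXX*; (0,3)=+0→OX.XO/XOOXX
ply 4, O at OXX.O/XOOXX | (0,3)=+0→OXXOO/XOOXX*
ply 5: OXXOO/XOOXX is terminal +0 (X); from .X..O/.OOXX depth 4

X's best at [.X..O/.OOXX]: (1,0)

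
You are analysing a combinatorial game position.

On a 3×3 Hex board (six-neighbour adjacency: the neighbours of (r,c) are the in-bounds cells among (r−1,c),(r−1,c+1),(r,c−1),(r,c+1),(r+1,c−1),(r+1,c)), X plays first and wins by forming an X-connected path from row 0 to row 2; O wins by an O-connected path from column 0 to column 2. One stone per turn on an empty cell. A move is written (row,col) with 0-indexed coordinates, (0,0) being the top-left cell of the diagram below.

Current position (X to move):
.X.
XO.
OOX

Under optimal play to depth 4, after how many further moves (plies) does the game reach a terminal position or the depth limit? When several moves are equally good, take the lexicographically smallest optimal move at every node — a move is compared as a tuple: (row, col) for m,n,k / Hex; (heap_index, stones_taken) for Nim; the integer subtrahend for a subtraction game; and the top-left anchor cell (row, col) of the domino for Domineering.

[.X./XO./OOX] X move#1: (0,0):-1/XX./XO./OOX*, (0,2):-1/.XX/XO./OOX, (1,2):-1/.X./XOX/OOX
[XX./XO./OOX] O move#2: (0,2):+1/XXO/XO./OOX*, (1,2):+1/XX./XOO/OOX
[XXO/XO./OOX] end (terminal -1, X#3); searched .X./XO./OOX to 4

PV length from [.X./XO./OOX]: 2 plies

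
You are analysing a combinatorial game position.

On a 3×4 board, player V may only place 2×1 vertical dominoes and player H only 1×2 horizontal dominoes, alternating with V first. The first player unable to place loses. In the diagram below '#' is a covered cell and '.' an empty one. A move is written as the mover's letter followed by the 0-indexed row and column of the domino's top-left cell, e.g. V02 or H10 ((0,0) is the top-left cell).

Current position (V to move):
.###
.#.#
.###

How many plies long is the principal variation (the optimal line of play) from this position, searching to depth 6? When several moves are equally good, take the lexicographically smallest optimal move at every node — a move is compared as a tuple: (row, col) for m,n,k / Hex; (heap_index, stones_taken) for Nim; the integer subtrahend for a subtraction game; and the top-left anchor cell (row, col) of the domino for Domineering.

PV length from [.###/.#.#/.###]: 1 ply

[.###/.#.#/.###] V move#1: V00:+1/####/##.#/.###*, V10:+1/.###/##.#/####
[####/##.#/.###] end (terminal -1, H#2); searched .###/.#.#/.### to 6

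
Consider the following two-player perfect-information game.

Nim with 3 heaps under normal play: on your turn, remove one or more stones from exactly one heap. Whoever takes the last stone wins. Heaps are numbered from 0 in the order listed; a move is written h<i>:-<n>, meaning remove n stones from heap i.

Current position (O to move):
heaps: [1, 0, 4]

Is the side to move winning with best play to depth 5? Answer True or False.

[(1,0,4)] O move#1: h0:-1:-1/(0,0,4), h2:-1:-1/(1,0,3), h2:-2:-1/(1,0,2), h2:-3:+1/(1,0,1)*, h2:-4:-1/(1,0,0)
[(1,0,1)] X move#2: h0:-1:-1/(0,0,1)*, h2:-1:-1/(1,0,0)
[(0,0,1)] O move#3: h2:-1:+1/(0,0,0)*
[(0,0,0)] end (terminal -1, X#4); searched (1,0,4) to 5

O winning at [(1,0,4)]: True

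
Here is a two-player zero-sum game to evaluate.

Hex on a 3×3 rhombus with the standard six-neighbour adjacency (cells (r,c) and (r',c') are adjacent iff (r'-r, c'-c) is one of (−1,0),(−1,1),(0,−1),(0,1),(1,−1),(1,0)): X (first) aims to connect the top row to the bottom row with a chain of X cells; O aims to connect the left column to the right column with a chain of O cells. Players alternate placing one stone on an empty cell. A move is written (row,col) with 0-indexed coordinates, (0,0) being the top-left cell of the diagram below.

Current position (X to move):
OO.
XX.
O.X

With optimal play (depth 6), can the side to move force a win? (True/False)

ply 1, X at OO./XX./O.X | (0,2)=+1→OOX/XX./O.X*; (1,2)=-1→OO./XXX/O.X; (2,1)=-1→OO./XX./OXX
ply 2, O at OOX/XX./O.X | (1,2)=-1→OOX/XXO/O.X*; (2,1)=-1→OOX/XX./OOX
ply 3, X at OOX/XXO/O.X | (2,1)=+1→OOX/XXO/OXX*
ply 4: OOX/XXO/OXX is terminal -1 (O); from OO./XX./O.X depth 6

X winning at [OO./XX./O.X]: True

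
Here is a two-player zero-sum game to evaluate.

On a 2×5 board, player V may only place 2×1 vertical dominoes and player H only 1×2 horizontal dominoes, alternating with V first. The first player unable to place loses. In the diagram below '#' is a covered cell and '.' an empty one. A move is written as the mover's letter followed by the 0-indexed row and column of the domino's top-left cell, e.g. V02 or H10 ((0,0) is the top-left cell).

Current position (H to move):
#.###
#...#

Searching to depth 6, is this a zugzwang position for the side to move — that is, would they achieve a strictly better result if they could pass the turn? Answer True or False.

ply 1, H at #.###/#...# | H11=+1→#.###/###.#*; H12=-1→#.###/#.###
ply 2: #.###/###.# is terminal -1 (V); from #.###/#...# depth 6
if H skipped the turn, V would face:
~ ply 1, V at #.###/#...# | V01=-1→#####/##..#*
~ ply 2, H at #####/##..# | H12=+1→#####/#####*
~ ply 3: #####/##### is terminal -1 (V); from #.###/#...# depth 6
compare (H): move=+1 vs pass=+1

zugzwang(#.###/#...#, H) = False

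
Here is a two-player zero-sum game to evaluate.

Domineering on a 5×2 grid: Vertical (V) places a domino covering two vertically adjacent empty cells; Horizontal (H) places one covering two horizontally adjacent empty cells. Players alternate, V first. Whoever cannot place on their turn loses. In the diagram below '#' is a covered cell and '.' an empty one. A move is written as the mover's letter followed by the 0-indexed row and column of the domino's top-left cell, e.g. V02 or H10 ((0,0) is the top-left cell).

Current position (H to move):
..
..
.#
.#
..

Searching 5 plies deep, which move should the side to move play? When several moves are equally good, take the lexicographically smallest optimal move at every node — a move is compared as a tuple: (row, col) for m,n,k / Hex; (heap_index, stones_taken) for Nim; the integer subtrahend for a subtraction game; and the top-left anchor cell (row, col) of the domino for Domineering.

H's best at [../../.#/.#/..]: H00

p1 H@[../../.#/.#/..]: H00[##/../.#/.#/..]+1* H10[../##/.#/.#/..]+1 H40[../../.#/.#/##]-1
p2 V@[##/../.#/.#/..]: V10[##/#./##/.#/..]-1* V20[##/../##/##/..]-1 V30[##/../.#/##/#.]-1
p3 H@[##/#./##/.#/..]: H40[##/#./##/.#/##]+1*
p4 V@[##/#./##/.#/##] terminal -1; root [../../.#/.#/..] d5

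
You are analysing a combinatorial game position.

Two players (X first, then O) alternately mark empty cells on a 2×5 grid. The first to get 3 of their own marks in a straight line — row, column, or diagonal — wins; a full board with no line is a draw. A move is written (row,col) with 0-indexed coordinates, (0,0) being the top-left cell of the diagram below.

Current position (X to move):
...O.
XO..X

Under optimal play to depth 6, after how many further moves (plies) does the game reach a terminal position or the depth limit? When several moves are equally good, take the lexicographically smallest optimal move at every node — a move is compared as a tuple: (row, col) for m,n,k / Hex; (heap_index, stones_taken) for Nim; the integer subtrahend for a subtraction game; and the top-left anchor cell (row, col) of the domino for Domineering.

[...O./XO..X] X move#1: (0,0):-1/X..O./XO..X, (0,1):+0/.X.O./XO..X*, (0,2):+0/..XO./XO..X, (0,4):+0/...OX/XO..X, (1,2):+0/...O./XOX.X, (1,3):+0/...O./XO.XX
[.X.O./XO..X] O move#2: (0,0):+0/OX.O./XO..X*, (0,2):+0/.XOO./XO..X, (0,4):+0/.X.OO/XO..X, (1,2):+0/.X.O./XOO.X, (1,3):+0/.X.O./XO.OX
[OX.O./XO..X] X move#3: (0,2):+0/OXXO./XO..X*, (0,4):+0/OX.OX/XO..X, (1,2):+0/OX.O./XOX.X, (1,3):+0/OX.O./XO.XX
[OXXO./XO..X] O move#4: (0,4):+0/OXXOO/XO..X*, (1,2):+0/OXXO./XOO.X, (1,3):+0/OXXO./XO.OX
[OXXOO/XO..X] X move#5: (1,2):+0/OXXOO/XOX.X*, (1,3):+0/OXXOO/XO.XX
[OXXOO/XOX.X] O move#6: (1,3):+0/OXXOO/XOXOX*
[OXXOO/XOXOX] end (terminal +0, X#7); searched ...O./XO..X to 6

PV length from [...O./XO..X]: 6 plies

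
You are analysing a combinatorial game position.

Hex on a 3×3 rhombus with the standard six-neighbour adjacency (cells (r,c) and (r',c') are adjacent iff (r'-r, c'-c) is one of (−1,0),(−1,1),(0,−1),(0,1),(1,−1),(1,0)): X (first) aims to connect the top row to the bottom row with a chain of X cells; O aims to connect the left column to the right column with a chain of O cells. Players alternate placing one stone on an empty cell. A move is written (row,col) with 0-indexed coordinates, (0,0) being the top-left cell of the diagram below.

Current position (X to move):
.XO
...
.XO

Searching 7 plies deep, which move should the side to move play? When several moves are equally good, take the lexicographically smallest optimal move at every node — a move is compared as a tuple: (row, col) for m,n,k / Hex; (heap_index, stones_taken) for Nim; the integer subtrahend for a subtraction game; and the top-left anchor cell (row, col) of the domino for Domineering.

X's best at [.XO/.../.XO]: (1,0)

ply 1, X at .XO/.../.XO | (0,0)=-1→XXO/.../.XO; (1,0)=+1→.XO/X../.XO*; (1,1)=+1→.XO/.X./.XO; (1,2)=-1→.XO/..X/.XO; (2,0)=+1→.XO/.../XXO
ply 2, O at .XO/X../.XO | (0,0)=-1→OXO/X../.XO*; (1,1)=-1→.XO/XO./.XO; (1,2)=-1→.XO/X.O/.XO; (2,0)=-1→.XO/X../OXO
ply 3, X at OXO/X../.XO | (1,1)=+1→OXO/XX./.XO*; (1,2)=+1→OXO/X.X/.XO; (2,0)=+1→OXO/X../XXO
ply 4: OXO/XX./.XO is terminal -1 (O); from .XO/.../.XO depth 7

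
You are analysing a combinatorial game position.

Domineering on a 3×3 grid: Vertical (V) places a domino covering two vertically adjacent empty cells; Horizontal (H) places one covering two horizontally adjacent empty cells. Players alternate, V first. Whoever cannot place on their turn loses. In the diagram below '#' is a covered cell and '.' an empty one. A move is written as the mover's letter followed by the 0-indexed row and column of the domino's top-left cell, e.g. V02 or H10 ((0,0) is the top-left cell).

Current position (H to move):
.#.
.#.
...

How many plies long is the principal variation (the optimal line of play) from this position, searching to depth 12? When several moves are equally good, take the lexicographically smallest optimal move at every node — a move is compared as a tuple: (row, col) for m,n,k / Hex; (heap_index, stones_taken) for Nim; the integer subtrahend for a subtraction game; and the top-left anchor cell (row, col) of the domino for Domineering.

ply 1, H at .#./.#./... | H20=-1→.#./.#./##.*; H21=-1→.#./.#./.##
ply 2, V at .#./.#./##. | V00=+1→##./##./##.*; V02=+1→.##/.##/##.; V12=+1→.#./.##/###
ply 3: ##./##./##. is terminal -1 (H); from .#./.#./... depth 12

PV length from [.#./.#./...]: 2 plies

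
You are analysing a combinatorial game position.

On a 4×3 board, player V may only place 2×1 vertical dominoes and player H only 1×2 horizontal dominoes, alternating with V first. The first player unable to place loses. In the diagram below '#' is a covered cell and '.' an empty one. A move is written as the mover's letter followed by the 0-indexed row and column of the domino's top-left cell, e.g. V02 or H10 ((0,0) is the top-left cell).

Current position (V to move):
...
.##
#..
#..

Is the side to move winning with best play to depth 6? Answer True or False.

ply 1, V at .../.##/#../#.. | V00=-1→#../###/#../#..; V21=+1→.../.##/##./##.*; V22=+1→.../.##/#.#/#.#
ply 2, H at .../.##/##./##. | H00=-1→##./.##/##./##.*; H01=-1→.##/.##/##./##.
ply 3, V at ##./.##/##./##. | V22=+1→##./.##/###/###*
ply 4: ##./.##/###/### is terminal -1 (H); from .../.##/#../#.. depth 6

V winning at [.../.##/#../#..]: True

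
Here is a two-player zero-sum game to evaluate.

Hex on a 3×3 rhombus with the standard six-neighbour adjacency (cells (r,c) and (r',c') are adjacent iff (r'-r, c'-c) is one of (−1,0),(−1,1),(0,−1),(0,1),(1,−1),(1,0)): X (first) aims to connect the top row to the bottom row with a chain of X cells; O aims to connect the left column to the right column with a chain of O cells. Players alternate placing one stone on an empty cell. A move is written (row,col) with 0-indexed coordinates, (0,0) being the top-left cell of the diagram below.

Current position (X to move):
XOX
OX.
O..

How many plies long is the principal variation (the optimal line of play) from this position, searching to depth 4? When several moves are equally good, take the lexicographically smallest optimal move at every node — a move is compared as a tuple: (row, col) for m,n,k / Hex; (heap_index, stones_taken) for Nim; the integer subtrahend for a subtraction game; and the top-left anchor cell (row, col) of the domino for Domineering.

[XOX/OX./O..] X move#1: (1,2):+1/XOX/OXX/O..*, (2,1):+1/XOX/OX./OX., (2,2):+1/XOX/OX./O.X
[XOX/OXX/O..] O move#2: (2,1):-1/XOX/OXX/OO.*, (2,2):-1/XOX/OXX/O.O
[XOX/OXX/OO.] X move#3: (2,2):+1/XOX/OXX/OOX*
[XOX/OXX/OOX] end (terminal -1, O#4); searched XOX/OX./O.. to 4

PV length from [XOX/OX./O..]: 3 plies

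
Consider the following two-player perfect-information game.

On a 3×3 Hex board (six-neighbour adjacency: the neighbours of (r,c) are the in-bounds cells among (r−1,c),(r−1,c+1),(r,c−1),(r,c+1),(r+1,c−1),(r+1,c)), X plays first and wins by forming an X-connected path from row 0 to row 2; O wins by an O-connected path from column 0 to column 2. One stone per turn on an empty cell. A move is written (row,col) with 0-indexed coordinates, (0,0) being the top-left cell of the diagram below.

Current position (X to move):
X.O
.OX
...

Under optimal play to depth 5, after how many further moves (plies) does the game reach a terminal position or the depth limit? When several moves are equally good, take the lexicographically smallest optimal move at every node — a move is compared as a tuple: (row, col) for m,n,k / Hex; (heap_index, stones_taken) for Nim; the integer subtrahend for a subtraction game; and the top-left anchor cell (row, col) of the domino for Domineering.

p1 X@[X.O/.OX/...]: (0,1)[XXO/.OX/...]-1* (1,0)[X.O/XOX/...]-1 (2,0)[X.O/.OX/X..]-1 (2,1)[X.O/.OX/.X.]-1 (2,2)[X.O/.OX/..X]-1
p2 O@[XXO/.OX/...]: (1,0)[XXO/OOX/...]+1* (2,0)[XXO/.OX/O..]+1 (2,1)[XXO/.OX/.O.]+1 (2,2)[XXO/.OX/..O]+1
p3 X@[XXO/OOX/...] terminal -1; root [X.O/.OX/...] d5

PV length from [X.O/.OX/...]: 2 plies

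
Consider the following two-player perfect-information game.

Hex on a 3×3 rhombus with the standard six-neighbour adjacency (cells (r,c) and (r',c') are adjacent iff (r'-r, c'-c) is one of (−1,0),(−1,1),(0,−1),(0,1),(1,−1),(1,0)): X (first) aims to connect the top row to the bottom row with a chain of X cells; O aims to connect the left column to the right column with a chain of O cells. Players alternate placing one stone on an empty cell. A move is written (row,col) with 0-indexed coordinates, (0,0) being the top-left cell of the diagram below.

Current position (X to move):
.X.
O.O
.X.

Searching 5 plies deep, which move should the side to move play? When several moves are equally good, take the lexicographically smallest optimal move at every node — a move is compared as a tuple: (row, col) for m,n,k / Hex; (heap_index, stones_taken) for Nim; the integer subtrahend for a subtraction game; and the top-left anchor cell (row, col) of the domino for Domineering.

X's best at [.X./O.O/.X.]: (1,1)

[.X./O.O/.X.] X move#1: (0,0):-1/XX./O.O/.X., (0,2):-1/.XX/O.O/.X., (1,1):+1/.X./OXO/.X.*, (2,0):-1/.X./O.O/XX., (2,2):-1/.X./O.O/.XX
[.X./OXO/.X.] end (terminal -1, O#2); searched .X./O.O/.X. to 5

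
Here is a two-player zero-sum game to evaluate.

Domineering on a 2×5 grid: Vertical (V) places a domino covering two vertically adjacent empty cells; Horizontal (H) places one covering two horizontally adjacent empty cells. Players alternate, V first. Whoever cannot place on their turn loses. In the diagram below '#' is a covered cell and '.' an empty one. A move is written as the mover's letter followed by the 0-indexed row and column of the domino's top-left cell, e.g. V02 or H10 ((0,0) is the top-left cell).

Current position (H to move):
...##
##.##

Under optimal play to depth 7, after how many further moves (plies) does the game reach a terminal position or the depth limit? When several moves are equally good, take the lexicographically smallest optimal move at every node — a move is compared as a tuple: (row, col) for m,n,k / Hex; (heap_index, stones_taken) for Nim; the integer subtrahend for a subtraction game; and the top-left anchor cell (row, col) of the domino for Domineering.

ply 1, H at ...##/##.## | H00=-1→##.##/##.##; H01=+1→.####/##.##*
ply 2: .####/##.## is terminal -1 (V); from ...##/##.## depth 7

PV length from [...##/##.##]: 1 ply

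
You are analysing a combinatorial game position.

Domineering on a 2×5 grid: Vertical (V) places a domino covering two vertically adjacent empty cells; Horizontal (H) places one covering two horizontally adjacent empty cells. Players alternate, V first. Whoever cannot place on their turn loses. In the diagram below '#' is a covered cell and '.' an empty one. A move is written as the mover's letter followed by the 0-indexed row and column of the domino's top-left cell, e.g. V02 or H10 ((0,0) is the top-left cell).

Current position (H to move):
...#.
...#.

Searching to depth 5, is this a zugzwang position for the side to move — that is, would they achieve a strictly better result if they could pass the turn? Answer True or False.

zugzwang(...#./...#., H) = False

ply 1, H at ...#./...#. | H00=-1→##.#./...#.*; H01=-1→.###./...#.; H10=-1→...#./##.#.; H11=-1→...#./.###.
ply 2, V at ##.#./...#. | V02=+1→####./..##.*; V04=-1→##.##/...##
ply 3, H at ####./..##. | H10=-1→####./####.*
ply 4, V at ####./####. | V04=+1→#####/#####*
ply 5: #####/##### is terminal -1 (H); from ...#./...#. depth 5
suppose H passes — search the same position with V to move:
pass> ply 1, V at ...#./...#. | V00=-1→#..#./#..#.; V01=+1→.#.#./.#.#.*; V02=-1→..##./..##.; V04=-1→...##/...##
pass> ply 2: .#.#./.#.#. is terminal -1 (H); from ...#./...#. depth 5
for H: play -1, pass -1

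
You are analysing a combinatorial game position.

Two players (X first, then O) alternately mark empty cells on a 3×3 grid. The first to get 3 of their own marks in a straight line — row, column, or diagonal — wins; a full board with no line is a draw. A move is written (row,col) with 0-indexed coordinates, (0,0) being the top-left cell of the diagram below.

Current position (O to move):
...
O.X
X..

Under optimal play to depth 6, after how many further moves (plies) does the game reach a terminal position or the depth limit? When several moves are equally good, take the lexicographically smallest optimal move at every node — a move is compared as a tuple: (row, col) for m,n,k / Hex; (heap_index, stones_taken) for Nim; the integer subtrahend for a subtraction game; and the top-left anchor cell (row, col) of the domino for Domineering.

PV length from [.../O.X/X..]: 6 plies

[.../O.X/X..] O move#1: (0,0):-1/O../O.X/X.., (0,1):-1/.O./O.X/X.., (0,2):+0/..O/O.X/X..*, (1,1):-1/.../OOX/X.., (2,1):-1/.../O.X/XO., (2,2):+0/.../O.X/X.O
[..O/O.X/X..] X move#2: (0,0):+0/X.O/O.X/X..*, (0,1):+0/.XO/O.X/X.., (1,1):+0/..O/OXX/X.., (2,1):+0/..O/O.X/XX., (2,2):+0/..O/O.X/X.X
[X.O/O.X/X..] O move#3: (0,1):-1/XOO/O.X/X.., (1,1):+0/X.O/OOX/X..*, (2,1):+0/X.O/O.X/XO., (2,2):+0/X.O/O.X/X.O
[X.O/OOX/X..] X move#4: (0,1):+0/XXO/OOX/X..*, (2,1):+0/X.O/OOX/XX., (2,2):+0/X.O/OOX/X.X
[XXO/OOX/X..] O move#5: (2,1):+0/XXO/OOX/XO.*, (2,2):+0/XXO/OOX/X.O
[XXO/OOX/XO.] X move#6: (2,2):+0/XXO/OOX/XOX*
[XXO/OOX/XOX] end (terminal +0, O#7); searched .../O.X/X.. to 6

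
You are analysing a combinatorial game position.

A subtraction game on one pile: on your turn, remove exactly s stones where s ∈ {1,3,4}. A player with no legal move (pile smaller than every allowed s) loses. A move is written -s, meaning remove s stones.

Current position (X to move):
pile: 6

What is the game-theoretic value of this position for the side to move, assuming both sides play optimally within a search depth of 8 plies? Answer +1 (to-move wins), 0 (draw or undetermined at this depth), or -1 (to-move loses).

value(6, X) = +1

[6] X move#1: -1:-1/5, -3:-1/3, -4:+1/2*
[2] O move#2: -1:-1/1*
[1] X move#3: -1:+1/0*
[0] end (terminal -1, O#4); searched 6 to 8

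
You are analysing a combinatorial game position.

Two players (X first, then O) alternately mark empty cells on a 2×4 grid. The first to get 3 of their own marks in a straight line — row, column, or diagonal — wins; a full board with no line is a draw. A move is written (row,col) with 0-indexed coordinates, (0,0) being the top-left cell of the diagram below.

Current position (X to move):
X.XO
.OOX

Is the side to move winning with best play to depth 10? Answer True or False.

ply 1, X at X.XO/.OOX | (0,1)=+1→XXXO/.OOX*; (1,0)=+0→X.XO/XOOX
ply 2: XXXO/.OOX is terminal -1 (O); from X.XO/.OOX depth 10

X winning at [X.XO/.OOX]: True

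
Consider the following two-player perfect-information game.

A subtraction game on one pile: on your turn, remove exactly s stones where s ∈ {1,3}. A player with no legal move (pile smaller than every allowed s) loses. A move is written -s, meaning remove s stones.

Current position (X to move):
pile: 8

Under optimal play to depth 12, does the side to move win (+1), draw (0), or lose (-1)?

p1 X@[8]: -1[7]-1* -3[5]-1
p2 O@[7]: -1[6]+1* -3[4]+1
p3 X@[6]: -1[5]-1* -3[3]-1
p4 O@[5]: -1[4]+1* -3[2]+1
p5 X@[4]: -1[3]-1* -3[1]-1
p6 O@[3]: -1[2]+1* -3[0]+1
p7 X@[2]: -1[1]-1*
p8 O@[1]: -1[0]+1*
p9 X@[0] terminal -1; root [8] d12

value(8, X) = -1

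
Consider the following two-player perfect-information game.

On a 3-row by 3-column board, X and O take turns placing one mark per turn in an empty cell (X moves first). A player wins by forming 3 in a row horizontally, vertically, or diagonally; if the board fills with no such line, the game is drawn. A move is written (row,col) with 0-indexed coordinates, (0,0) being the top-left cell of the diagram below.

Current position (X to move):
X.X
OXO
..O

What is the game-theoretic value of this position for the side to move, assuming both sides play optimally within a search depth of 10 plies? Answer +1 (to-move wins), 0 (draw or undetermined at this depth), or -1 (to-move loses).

ply 1, X at X.X/OXO/..O | (0,1)=+1→XXX/OXO/..O*; (2,0)=+1→X.X/OXO/X.O; (2,1)=+1→X.X/OXO/.XO
ply 2: XXX/OXO/..O is terminal -1 (O); from X.X/OXO/..O depth 10

value(X.X/OXO/..O, X) = +1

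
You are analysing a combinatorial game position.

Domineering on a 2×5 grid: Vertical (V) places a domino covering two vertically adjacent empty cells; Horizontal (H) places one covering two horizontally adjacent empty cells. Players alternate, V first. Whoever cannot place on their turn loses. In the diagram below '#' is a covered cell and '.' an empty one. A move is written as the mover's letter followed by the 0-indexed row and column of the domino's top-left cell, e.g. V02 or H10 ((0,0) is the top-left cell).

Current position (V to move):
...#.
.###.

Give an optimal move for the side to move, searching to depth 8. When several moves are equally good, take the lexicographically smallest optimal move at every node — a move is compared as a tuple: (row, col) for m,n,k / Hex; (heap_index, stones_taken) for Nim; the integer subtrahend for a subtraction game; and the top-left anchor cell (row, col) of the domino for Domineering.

[...#./.###.] V move#1: V00:+1/#..#./####.*, V04:-1/...##/.####
[#..#./####.] H move#2: H01:-1/####./####.*
[####./####.] V move#3: V04:+1/#####/#####*
[#####/#####] end (terminal -1, H#4); searched ...#./.###. to 8

V's best at [...#./.###.]: V00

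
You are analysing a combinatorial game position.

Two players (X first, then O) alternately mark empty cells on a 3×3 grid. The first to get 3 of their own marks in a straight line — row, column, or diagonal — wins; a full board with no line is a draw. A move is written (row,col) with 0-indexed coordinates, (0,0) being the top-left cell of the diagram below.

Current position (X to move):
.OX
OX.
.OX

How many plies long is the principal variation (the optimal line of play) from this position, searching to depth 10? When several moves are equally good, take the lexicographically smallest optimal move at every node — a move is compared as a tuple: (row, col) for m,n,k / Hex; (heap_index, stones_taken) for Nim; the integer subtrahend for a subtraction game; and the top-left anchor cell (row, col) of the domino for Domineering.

PV length from [.OX/OX./.OX]: 1 ply

ply 1, X at .OX/OX./.OX | (0,0)=+1→XOX/OX./.OX*; (1,2)=+1→.OX/OXX/.OX; (2,0)=+1→.OX/OX./XOX
ply 2: XOX/OX./.OX is terminal -1 (O); from .OX/OX./.OX depth 10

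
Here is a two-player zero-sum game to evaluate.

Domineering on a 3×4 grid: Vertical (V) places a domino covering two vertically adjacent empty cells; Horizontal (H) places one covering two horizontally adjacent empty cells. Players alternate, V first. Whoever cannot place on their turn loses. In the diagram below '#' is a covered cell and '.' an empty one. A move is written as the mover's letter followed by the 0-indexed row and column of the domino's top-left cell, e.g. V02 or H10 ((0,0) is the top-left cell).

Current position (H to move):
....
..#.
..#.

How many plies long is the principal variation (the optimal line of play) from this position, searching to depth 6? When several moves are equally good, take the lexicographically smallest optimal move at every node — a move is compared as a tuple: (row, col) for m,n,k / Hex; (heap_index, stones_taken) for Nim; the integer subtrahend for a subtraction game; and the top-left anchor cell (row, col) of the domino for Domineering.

PV length from [..../..#./..#.]: 3 plies

[..../..#./..#.] H move#1: H00:-1/##../..#./..#., H01:-1/.##./..#./..#., H02:-1/..##/..#./..#., H10:+1/..../###./..#.*, H20:-1/..../..#./###.
[..../###./..#.] V move#2: V03:-1/...#/####/..#.*, V13:-1/..../####/..##
[...#/####/..#.] H move#3: H00:+1/##.#/####/..#.*, H01:+1/.###/####/..#., H20:+1/...#/####/###.
[##.#/####/..#.] end (terminal -1, V#4); searched ..../..#./..#. to 6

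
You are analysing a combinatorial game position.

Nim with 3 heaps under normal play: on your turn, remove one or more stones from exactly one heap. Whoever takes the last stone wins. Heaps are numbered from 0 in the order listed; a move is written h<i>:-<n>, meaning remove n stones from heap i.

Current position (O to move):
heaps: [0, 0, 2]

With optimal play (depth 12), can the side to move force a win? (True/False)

p1 O@[(0,0,2)]: h2:-1[(0,0,1)]-1 h2:-2[(0,0,0)]+1*
p2 X@[(0,0,0)] terminal -1; root [(0,0,2)] d12

O winning at [(0,0,2)]: True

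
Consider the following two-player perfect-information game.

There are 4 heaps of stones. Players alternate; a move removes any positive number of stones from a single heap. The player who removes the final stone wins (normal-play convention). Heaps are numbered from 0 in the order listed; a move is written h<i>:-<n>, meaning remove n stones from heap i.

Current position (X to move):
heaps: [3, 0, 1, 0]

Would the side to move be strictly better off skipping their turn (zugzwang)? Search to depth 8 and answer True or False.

zugzwang((3,0,1,0), X) = False

ply 1, X at (3,0,1,0) | h0:-1=-1→(2,0,1,0); h0:-2=+1→(1,0,1,0)*; h0:-3=-1→(0,0,1,0); h2:-1=-1→(3,0,0,0)
ply 2, O at (1,0,1,0) | h0:-1=-1→(0,0,1,0)*; h2:-1=-1→(1,0,0,0)
ply 3, X at (0,0,1,0) | h2:-1=+1→(0,0,0,0)*
ply 4: (0,0,0,0) is terminal -1 (O); from (3,0,1,0) depth 8
suppose X passes — search the same position with O to move:
pass> ply 1, O at (3,0,1,0) | h0:-1=-1→(2,0,1,0); h0:-2=+1→(1,0,1,0)*; h0:-3=-1→(0,0,1,0); h2:-1=-1→(3,0,0,0)
pass> ply 2, X at (1,0,1,0) | h0:-1=-1→(0,0,1,0)*; h2:-1=-1→(1,0,0,0)
pass> ply 3, O at (0,0,1,0) | h2:-1=+1→(0,0,0,0)*
pass> ply 4: (0,0,0,0) is terminal -1 (X); from (3,0,1,0) depth 8
for X: play +1, pass -1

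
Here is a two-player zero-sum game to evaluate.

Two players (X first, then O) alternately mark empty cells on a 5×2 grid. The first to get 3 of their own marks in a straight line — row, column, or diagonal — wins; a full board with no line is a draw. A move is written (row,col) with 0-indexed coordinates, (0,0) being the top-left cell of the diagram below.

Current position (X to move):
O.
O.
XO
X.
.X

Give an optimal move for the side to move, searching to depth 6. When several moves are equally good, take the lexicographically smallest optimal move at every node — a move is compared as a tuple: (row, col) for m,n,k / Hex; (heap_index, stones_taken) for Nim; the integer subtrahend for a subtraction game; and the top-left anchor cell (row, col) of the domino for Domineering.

X's best at [O./O./XO/X./.X]: (4,0)

[O./O./XO/X./.X] X move#1: (0,1):+0/OX/O./XO/X./.X, (1,1):+0/O./OX/XO/X./.X, (3,1):+0/O./O./XO/XX/.X, (4,0):+1/O./O./XO/X./XX*
[O./O./XO/X./XX] end (terminal -1, O#2); searched O./O./XO/X./.X to 6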